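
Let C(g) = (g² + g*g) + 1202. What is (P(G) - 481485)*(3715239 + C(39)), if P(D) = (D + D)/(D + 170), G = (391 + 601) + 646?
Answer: -809472576802683/452 ≈ -1.7909e+12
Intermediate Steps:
C(g) = 1202 + 2*g² (C(g) = (g² + g²) + 1202 = 2*g² + 1202 = 1202 + 2*g²)
G = 1638 (G = 992 + 646 = 1638)
P(D) = 2*D/(170 + D) (P(D) = (2*D)/(170 + D) = 2*D/(170 + D))
(P(G) - 481485)*(3715239 + C(39)) = (2*1638/(170 + 1638) - 481485)*(3715239 + (1202 + 2*39²)) = (2*1638/1808 - 481485)*(3715239 + (1202 + 2*1521)) = (2*1638*(1/1808) - 481485)*(3715239 + (1202 + 3042)) = (819/452 - 481485)*(3715239 + 4244) = -217630401/452*3719483 = -809472576802683/452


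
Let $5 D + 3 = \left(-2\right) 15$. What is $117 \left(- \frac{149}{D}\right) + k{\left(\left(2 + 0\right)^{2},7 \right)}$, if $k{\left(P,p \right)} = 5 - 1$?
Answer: $\frac{29099}{11} \approx 2645.4$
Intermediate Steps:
$D = - \frac{33}{5}$ ($D = - \frac{3}{5} + \frac{\left(-2\right) 15}{5} = - \frac{3}{5} + \frac{1}{5} \left(-30\right) = - \frac{3}{5} - 6 = - \frac{33}{5} \approx -6.6$)
$k{\left(P,p \right)} = 4$ ($k{\left(P,p \right)} = 5 - 1 = 4$)
$117 \left(- \frac{149}{D}\right) + k{\left(\left(2 + 0\right)^{2},7 \right)} = 117 \left(- \frac{149}{- \frac{33}{5}}\right) + 4 = 117 \left(\left(-149\right) \left(- \frac{5}{33}\right)\right) + 4 = 117 \cdot \frac{745}{33} + 4 = \frac{29055}{11} + 4 = \frac{29099}{11}$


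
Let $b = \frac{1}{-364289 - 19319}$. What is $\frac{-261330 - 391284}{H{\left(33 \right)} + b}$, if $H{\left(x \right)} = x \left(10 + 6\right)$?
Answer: $- \frac{250347951312}{202545023} \approx -1236.0$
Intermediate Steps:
$H{\left(x \right)} = 16 x$ ($H{\left(x \right)} = x 16 = 16 x$)
$b = - \frac{1}{383608}$ ($b = \frac{1}{-383608} = - \frac{1}{383608} \approx -2.6068 \cdot 10^{-6}$)
$\frac{-261330 - 391284}{H{\left(33 \right)} + b} = \frac{-261330 - 391284}{16 \cdot 33 - \frac{1}{383608}} = - \frac{652614}{528 - \frac{1}{383608}} = - \frac{652614}{\frac{202545023}{383608}} = \left(-652614\right) \frac{383608}{202545023} = - \frac{250347951312}{202545023}$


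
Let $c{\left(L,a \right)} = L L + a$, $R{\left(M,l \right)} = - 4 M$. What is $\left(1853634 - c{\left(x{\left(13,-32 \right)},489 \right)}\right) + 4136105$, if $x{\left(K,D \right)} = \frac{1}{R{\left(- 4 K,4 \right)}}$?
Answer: $\frac{259118911999}{43264} \approx 5.9892 \cdot 10^{6}$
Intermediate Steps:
$x{\left(K,D \right)} = \frac{1}{16 K}$ ($x{\left(K,D \right)} = \frac{1}{\left(-4\right) \left(- 4 K\right)} = \frac{1}{16 K}$)
$c{\left(L,a \right)} = a + L^{2}$ ($c{\left(L,a \right)} = L^{2} + a = a + L^{2}$)
$\left(1853634 - c{\left(x{\left(13,-32 \right)},489 \right)}\right) + 4136105 = \left(1853634 - \left(489 + \left(\frac{1}{16 \cdot 13}\right)^{2}\right)\right) + 4136105 = \left(1853634 - \left(489 + \left(\frac{1}{16} \cdot \frac{1}{13}\right)^{2}\right)\right) + 4136105 = \left(1853634 - \left(489 + \left(\frac{1}{208}\right)^{2}\right)\right) + 4136105 = \left(1853634 - \left(489 + \frac{1}{43264}\right)\right) + 4136105 = \left(1853634 - \frac{21156097}{43264}\right) + 4136105 = \frac{80174465279}{43264} + 4136105 = \frac{259118911999}{43264}$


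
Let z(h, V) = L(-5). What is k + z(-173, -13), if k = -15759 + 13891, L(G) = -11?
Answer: -1879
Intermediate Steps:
z(h, V) = -11
k = -1868
k + z(-173, -13) = -1868 - 11 = -1879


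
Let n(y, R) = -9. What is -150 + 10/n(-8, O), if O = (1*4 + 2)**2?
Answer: -1360/9 ≈ -151.11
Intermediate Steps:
O = 36 (O = (4 + 2)**2 = 6**2 = 36)
-150 + 10/n(-8, O) = -150 + 10/(-9) = -150 - 1/9*10 = -150 - 10/9 = -1360/9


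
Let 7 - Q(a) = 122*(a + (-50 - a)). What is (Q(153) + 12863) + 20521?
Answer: 39491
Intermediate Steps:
Q(a) = 6107 (Q(a) = 7 - 122*(a + (-50 - a)) = 7 - 122*(-50) = 7 - 1*(-6100) = 7 + 6100 = 6107)
(Q(153) + 12863) + 20521 = (6107 + 12863) + 20521 = 18970 + 20521 = 39491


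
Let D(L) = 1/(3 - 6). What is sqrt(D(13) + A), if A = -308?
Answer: 5*I*sqrt(111)/3 ≈ 17.559*I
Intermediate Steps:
D(L) = -1/3 (D(L) = 1/(-3) = -1/3)
sqrt(D(13) + A) = sqrt(-1/3 - 308) = sqrt(-925/3) = 5*I*sqrt(111)/3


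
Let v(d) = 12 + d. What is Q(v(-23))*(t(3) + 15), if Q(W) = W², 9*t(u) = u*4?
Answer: 5929/3 ≈ 1976.3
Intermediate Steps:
t(u) = 4*u/9 (t(u) = (u*4)/9 = (4*u)/9 = 4*u/9)
Q(v(-23))*(t(3) + 15) = (12 - 23)²*((4/9)*3 + 15) = (-11)²*(4/3 + 15) = 121*(49/3) = 5929/3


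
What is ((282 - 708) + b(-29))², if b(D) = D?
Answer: 207025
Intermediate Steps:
((282 - 708) + b(-29))² = ((282 - 708) - 29)² = (-426 - 29)² = (-455)² = 207025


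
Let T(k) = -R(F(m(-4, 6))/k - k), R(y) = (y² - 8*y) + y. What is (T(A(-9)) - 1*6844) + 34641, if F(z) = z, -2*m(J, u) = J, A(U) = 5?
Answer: 693591/25 ≈ 27744.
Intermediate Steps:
m(J, u) = -J/2
R(y) = y² - 7*y
T(k) = -(-k + 2/k)*(-7 - k + 2/k) (T(k) = -((-½*(-4))/k - k)*(-7 + ((-½*(-4))/k - k)) = -(2/k - k)*(-7 + (2/k - k)) = -(-k + 2/k)*(-7 + (-k + 2/k)) = -(-k + 2/k)*(-7 - k + 2/k))
(T(A(-9)) - 1*6844) + 34641 = (-1*(-2 + 5²)*(-2 + 5*(7 + 5))/5² - 1*6844) + 34641 = (-1*1/25*(-2 + 25)*(-2 + 5*12) - 6844) + 34641 = (-1*1/25*23*(-2 + 60) - 6844) + 34641 = (-1*1/25*23*58 - 6844) + 34641 = (-1334/25 - 6844) + 34641 = -172434/25 + 34641 = 693591/25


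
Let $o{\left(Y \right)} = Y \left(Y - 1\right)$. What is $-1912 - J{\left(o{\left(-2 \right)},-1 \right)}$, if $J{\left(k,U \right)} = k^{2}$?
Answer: $-1948$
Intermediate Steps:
$o{\left(Y \right)} = Y \left(-1 + Y\right)$
$-1912 - J{\left(o{\left(-2 \right)},-1 \right)} = -1912 - \left(- 2 \left(-1 - 2\right)\right)^{2} = -1912 - \left(\left(-2\right) \left(-3\right)\right)^{2} = -1912 - 6^{2} = -1912 - 36 = -1948$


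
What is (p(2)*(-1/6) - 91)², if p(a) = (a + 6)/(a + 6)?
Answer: 299209/36 ≈ 8311.4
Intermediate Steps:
p(a) = 1 (p(a) = (6 + a)/(6 + a) = 1)
(p(2)*(-1/6) - 91)² = (1*(-1/6) - 91)² = (1*(-1*⅙) - 91)² = (1*(-⅙) - 91)² = (-⅙ - 91)² = (-547/6)² = 299209/36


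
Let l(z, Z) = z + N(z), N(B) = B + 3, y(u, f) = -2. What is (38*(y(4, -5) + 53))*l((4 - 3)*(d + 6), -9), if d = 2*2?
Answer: 44574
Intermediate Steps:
d = 4
N(B) = 3 + B
l(z, Z) = 3 + 2*z (l(z, Z) = z + (3 + z) = 3 + 2*z)
(38*(y(4, -5) + 53))*l((4 - 3)*(d + 6), -9) = (38*(-2 + 53))*(3 + 2*((4 - 3)*(4 + 6))) = (38*51)*(3 + 2*(1*10)) = 1938*(3 + 2*10) = 1938*(3 + 20) = 1938*23 = 44574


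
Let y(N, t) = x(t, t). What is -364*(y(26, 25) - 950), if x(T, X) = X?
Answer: 336700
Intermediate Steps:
y(N, t) = t
-364*(y(26, 25) - 950) = -364*(25 - 950) = -364*(-925) = 336700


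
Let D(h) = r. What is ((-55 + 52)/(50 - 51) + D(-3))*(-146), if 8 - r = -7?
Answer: -2628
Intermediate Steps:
r = 15 (r = 8 - 1*(-7) = 8 + 7 = 15)
D(h) = 15
((-55 + 52)/(50 - 51) + D(-3))*(-146) = ((-55 + 52)/(50 - 51) + 15)*(-146) = (-3/(-1) + 15)*(-146) = (-3*(-1) + 15)*(-146) = (3 + 15)*(-146) = 18*(-146) = -2628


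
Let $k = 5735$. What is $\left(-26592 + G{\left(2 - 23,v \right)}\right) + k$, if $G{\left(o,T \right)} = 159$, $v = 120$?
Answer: $-20698$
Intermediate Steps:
$\left(-26592 + G{\left(2 - 23,v \right)}\right) + k = \left(-26592 + 159\right) + 5735 = -26433 + 5735 = -20698$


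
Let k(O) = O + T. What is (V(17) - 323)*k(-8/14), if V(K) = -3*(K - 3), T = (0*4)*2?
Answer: 1460/7 ≈ 208.57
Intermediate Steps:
T = 0 (T = 0*2 = 0)
k(O) = O (k(O) = O + 0 = O)
V(K) = 9 - 3*K (V(K) = -3*(-3 + K) = 9 - 3*K)
(V(17) - 323)*k(-8/14) = ((9 - 3*17) - 323)*(-8/14) = ((9 - 51) - 323)*(-8*1/14) = (-42 - 323)*(-4/7) = -365*(-4/7) = 1460/7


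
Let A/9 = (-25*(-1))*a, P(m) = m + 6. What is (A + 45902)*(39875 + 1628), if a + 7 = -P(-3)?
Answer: 1811688956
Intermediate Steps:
P(m) = 6 + m
a = -10 (a = -7 - (6 - 3) = -7 - 1*3 = -7 - 3 = -10)
A = -2250 (A = 9*(-25*(-1)*(-10)) = 9*(25*(-10)) = 9*(-250) = -2250)
(A + 45902)*(39875 + 1628) = (-2250 + 45902)*(39875 + 1628) = 43652*41503 = 1811688956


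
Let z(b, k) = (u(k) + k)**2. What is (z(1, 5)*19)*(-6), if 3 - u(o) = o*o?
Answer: -32946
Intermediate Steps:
u(o) = 3 - o**2 (u(o) = 3 - o*o = 3 - o**2)
z(b, k) = (3 + k - k**2)**2 (z(b, k) = ((3 - k**2) + k)**2 = (3 + k - k**2)**2)
(z(1, 5)*19)*(-6) = ((3 + 5 - 1*5**2)**2*19)*(-6) = ((3 + 5 - 1*25)**2*19)*(-6) = ((3 + 5 - 25)**2*19)*(-6) = ((-17)**2*19)*(-6) = (289*19)*(-6) = 5491*(-6) = -32946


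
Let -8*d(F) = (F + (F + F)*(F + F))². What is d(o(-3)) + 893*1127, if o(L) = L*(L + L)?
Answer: 1581173/2 ≈ 7.9059e+5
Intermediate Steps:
o(L) = 2*L² (o(L) = L*(2*L) = 2*L²)
d(F) = -(F + 4*F²)²/8 (d(F) = -(F + (F + F)*(F + F))²/8 = -(F + (2*F)*(2*F))²/8 = -(F + 4*F²)²/8)
d(o(-3)) + 893*1127 = -(2*(-3)²)²*(1 + 4*(2*(-3)²))²/8 + 893*1127 = -(2*9)²*(1 + 4*(2*9))²/8 + 1006411 = -⅛*18²*(1 + 4*18)² + 1006411 = -⅛*324*(1 + 72)² + 1006411 = -⅛*324*73² + 1006411 = -⅛*324*5329 + 1006411 = -431649/2 + 1006411 = 1581173/2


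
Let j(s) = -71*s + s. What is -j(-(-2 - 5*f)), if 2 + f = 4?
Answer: 840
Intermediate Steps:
f = 2 (f = -2 + 4 = 2)
j(s) = -70*s
-j(-(-2 - 5*f)) = -(-70)*(-(-2 - 5*2)) = -(-70)*(-(-2 - 10)) = -(-70)*(-1*(-12)) = -(-70)*12 = -1*(-840) = 840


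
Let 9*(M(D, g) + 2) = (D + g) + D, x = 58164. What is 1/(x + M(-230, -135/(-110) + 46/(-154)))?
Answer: 126/7321985 ≈ 1.7208e-5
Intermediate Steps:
M(D, g) = -2 + g/9 + 2*D/9 (M(D, g) = -2 + ((D + g) + D)/9 = -2 + (g + 2*D)/9 = -2 + (g/9 + 2*D/9) = -2 + g/9 + 2*D/9)
1/(x + M(-230, -135/(-110) + 46/(-154))) = 1/(58164 + (-2 + (-135/(-110) + 46/(-154))/9 + (2/9)*(-230))) = 1/(58164 + (-2 + (-135*(-1/110) + 46*(-1/154))/9 - 460/9)) = 1/(58164 + (-2 + (27/22 - 23/77)/9 - 460/9)) = 1/(58164 + (-2 + (1/9)*(13/14) - 460/9)) = 1/(58164 + (-2 + 13/126 - 460/9)) = 1/(58164 - 6679/126) = 1/(7321985/126) = 126/7321985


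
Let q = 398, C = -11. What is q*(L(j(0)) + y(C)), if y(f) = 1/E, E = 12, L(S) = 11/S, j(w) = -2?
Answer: -12935/6 ≈ -2155.8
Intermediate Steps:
y(f) = 1/12
q*(L(j(0)) + y(C)) = 398*(11/(-2) + 1/12) = 398*(11*(-½) + 1/12) = 398*(-11/2 + 1/12) = 398*(-65/12) = -12935/6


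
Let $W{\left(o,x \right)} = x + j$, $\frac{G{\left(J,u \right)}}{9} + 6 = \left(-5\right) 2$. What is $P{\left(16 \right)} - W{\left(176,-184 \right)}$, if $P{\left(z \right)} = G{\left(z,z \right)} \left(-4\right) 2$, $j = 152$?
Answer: $1184$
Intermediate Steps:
$G{\left(J,u \right)} = -144$ ($G{\left(J,u \right)} = -54 + 9 \left(\left(-5\right) 2\right) = -54 + 9 \left(-10\right) = -54 - 90 = -144$)
$W{\left(o,x \right)} = 152 + x$ ($W{\left(o,x \right)} = x + 152 = 152 + x$)
$P{\left(z \right)} = 1152$ ($P{\left(z \right)} = \left(-144\right) \left(-4\right) 2 = 576 \cdot 2 = 1152$)
$P{\left(16 \right)} - W{\left(176,-184 \right)} = 1152 - \left(152 - 184\right) = 1152 - -32 = 1152 + 32 = 1184$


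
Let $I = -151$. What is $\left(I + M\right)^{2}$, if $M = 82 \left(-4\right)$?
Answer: $229441$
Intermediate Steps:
$M = -328$
$\left(I + M\right)^{2} = \left(-151 - 328\right)^{2} = \left(-479\right)^{2} = 229441$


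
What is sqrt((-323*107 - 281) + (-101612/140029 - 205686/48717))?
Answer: 2*I*sqrt(5005146355694786886353)/757976977 ≈ 186.67*I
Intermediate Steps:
sqrt((-323*107 - 281) + (-101612/140029 - 205686/48717)) = sqrt((-34561 - 281) + (-101612*1/140029 - 205686*1/48717)) = sqrt(-34842 + (-101612/140029 - 22854/5413)) = sqrt(-34842 - 3750248522/757976977) = sqrt(-26413184081156/757976977) = 2*I*sqrt(5005146355694786886353)/757976977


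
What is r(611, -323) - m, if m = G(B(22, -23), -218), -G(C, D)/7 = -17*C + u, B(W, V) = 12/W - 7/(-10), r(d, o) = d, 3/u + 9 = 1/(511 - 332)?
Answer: 582477/1265 ≈ 460.46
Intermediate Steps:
u = -537/1610 (u = 3/(-9 + 1/(511 - 332)) = 3/(-9 + 1/179) = 3/(-1610/179) = 3*(-179/1610) = -537/1610 ≈ -0.33354)
B(W, V) = 7/10 + 12/W (B(W, V) = 12/W - 7*(-⅒) = 12/W + 7/10 = 7/10 + 12/W)
G(C, D) = 537/230 + 119*C (G(C, D) = -7*(-17*C - 537/1610) = -7*(-537/1610 - 17*C) = 537/230 + 119*C)
m = 190438/1265 (m = 537/230 + 119*(7/10 + 12/22) = 537/230 + 119*(7/10 + 12*(1/22)) = 537/230 + 119*(7/10 + 6/11) = 537/230 + 119*(137/110) = 537/230 + 16303/110 = 190438/1265 ≈ 150.54)
r(611, -323) - m = 611 - 1*190438/1265 = 611 - 190438/1265 = 582477/1265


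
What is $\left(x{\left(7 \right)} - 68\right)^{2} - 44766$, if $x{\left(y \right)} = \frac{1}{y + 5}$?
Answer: $- \frac{5782079}{144} \approx -40153.0$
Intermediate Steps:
$x{\left(y \right)} = \frac{1}{5 + y}$
$\left(x{\left(7 \right)} - 68\right)^{2} - 44766 = \left(\frac{1}{5 + 7} - 68\right)^{2} - 44766 = \left(\frac{1}{12} - 68\right)^{2} - 44766 = \left(- \frac{815}{12}\right)^{2} - 44766 = \frac{664225}{144} - 44766 = - \frac{5782079}{144}$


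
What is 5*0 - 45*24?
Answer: -1080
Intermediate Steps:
5*0 - 45*24 = 0 - 1080 = -1080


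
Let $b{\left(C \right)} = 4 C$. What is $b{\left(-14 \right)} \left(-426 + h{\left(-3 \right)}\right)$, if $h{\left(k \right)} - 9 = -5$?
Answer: $23632$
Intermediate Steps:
$h{\left(k \right)} = 4$ ($h{\left(k \right)} = 9 - 5 = 4$)
$b{\left(-14 \right)} \left(-426 + h{\left(-3 \right)}\right) = 4 \left(-14\right) \left(-426 + 4\right) = \left(-56\right) \left(-422\right) = 23632$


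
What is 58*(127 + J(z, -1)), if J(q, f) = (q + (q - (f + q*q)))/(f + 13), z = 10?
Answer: 41905/6 ≈ 6984.2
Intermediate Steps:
J(q, f) = (-f - q² + 2*q)/(13 + f) (J(q, f) = (q + (q - (f + q²)))/(13 + f) = (q + (q + (-f - q²)))/(13 + f) = (q + (q - f - q²))/(13 + f) = (-f - q² + 2*q)/(13 + f))
58*(127 + J(z, -1)) = 58*(127 + (-1*(-1) - 1*10² + 2*10)/(13 - 1)) = 58*(127 + (1 - 1*100 + 20)/12) = 58*(127 + (1 - 100 + 20)/12) = 58*(127 + (1/12)*(-79)) = 58*(127 - 79/12) = 58*(1445/12) = 41905/6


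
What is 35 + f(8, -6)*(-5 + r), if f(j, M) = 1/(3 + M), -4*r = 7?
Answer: 149/4 ≈ 37.250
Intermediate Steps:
r = -7/4 (r = -¼*7 = -7/4 ≈ -1.7500)
35 + f(8, -6)*(-5 + r) = 35 + (-5 - 7/4)/(3 - 6) = 35 - 27/4/(-3) = 35 - ⅓*(-27/4) = 35 + 9/4 = 149/4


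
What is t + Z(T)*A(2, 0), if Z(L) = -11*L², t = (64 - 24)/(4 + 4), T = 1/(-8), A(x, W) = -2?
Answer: 171/32 ≈ 5.3438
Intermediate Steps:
T = -⅛ ≈ -0.12500
t = 5 (t = 40/8 = 40*(⅛) = 5)
t + Z(T)*A(2, 0) = 5 - 11*(-⅛)²*(-2) = 5 - 11*1/64*(-2) = 5 - 11/64*(-2) = 5 + 11/32 = 171/32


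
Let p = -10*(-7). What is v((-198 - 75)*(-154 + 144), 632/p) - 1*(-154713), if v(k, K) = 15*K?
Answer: 1083939/7 ≈ 1.5485e+5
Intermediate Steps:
p = 70
v((-198 - 75)*(-154 + 144), 632/p) - 1*(-154713) = 15*(632/70) - 1*(-154713) = 15*(632*(1/70)) + 154713 = 15*(316/35) + 154713 = 948/7 + 154713 = 1083939/7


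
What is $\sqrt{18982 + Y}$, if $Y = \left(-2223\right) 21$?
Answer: $i \sqrt{27701} \approx 166.44 i$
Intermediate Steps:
$Y = -46683$
$\sqrt{18982 + Y} = \sqrt{18982 - 46683} = \sqrt{-27701} = i \sqrt{27701}$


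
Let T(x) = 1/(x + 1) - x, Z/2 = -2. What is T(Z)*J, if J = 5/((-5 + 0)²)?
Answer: 11/15 ≈ 0.73333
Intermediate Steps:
Z = -4 (Z = 2*(-2) = -4)
T(x) = 1/(1 + x) - x
J = ⅕ (J = 5/((-5)²) = 5/25 = 5*(1/25) = ⅕ ≈ 0.20000)
T(Z)*J = ((1 - 1*(-4) - 1*(-4)²)/(1 - 4))*(⅕) = ((1 + 4 - 1*16)/(-3))*(⅕) = -(1 + 4 - 16)/3*(⅕) = -⅓*(-11)*(⅕) = (11/3)*(⅕) = 11/15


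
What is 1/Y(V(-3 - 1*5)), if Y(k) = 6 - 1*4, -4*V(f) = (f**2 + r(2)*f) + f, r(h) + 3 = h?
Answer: 1/2 ≈ 0.50000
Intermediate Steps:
r(h) = -3 + h
V(f) = -f**2/4 (V(f) = -((f**2 + (-3 + 2)*f) + f)/4 = -((f**2 - f) + f)/4 = -f**2/4)
Y(k) = 2 (Y(k) = 6 - 4 = 2)
1/Y(V(-3 - 1*5)) = 1/2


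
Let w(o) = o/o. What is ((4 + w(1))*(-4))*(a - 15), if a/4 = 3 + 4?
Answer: -260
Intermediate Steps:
w(o) = 1
a = 28 (a = 4*(3 + 4) = 4*7 = 28)
((4 + w(1))*(-4))*(a - 15) = ((4 + 1)*(-4))*(28 - 15) = (5*(-4))*13 = -20*13 = -260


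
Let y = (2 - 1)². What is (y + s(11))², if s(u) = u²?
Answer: 14884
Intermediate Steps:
y = 1 (y = 1² = 1)
(y + s(11))² = (1 + 11²)² = (1 + 121)² = 122² = 14884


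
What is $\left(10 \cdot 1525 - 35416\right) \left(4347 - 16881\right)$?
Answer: $252760644$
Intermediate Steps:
$\left(10 \cdot 1525 - 35416\right) \left(4347 - 16881\right) = \left(15250 - 35416\right) \left(-12534\right) = \left(-20166\right) \left(-12534\right) = 252760644$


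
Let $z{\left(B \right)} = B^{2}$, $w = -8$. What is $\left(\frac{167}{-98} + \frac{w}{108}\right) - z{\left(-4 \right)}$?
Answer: $- \frac{47041}{2646} \approx -17.778$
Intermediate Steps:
$\left(\frac{167}{-98} + \frac{w}{108}\right) - z{\left(-4 \right)} = \left(\frac{167}{-98} - \frac{8}{108}\right) - \left(-4\right)^{2} = \left(167 \left(- \frac{1}{98}\right) - \frac{2}{27}\right) - 16 = \left(- \frac{167}{98} - \frac{2}{27}\right) - 16 = - \frac{4705}{2646} - 16 = - \frac{47041}{2646}$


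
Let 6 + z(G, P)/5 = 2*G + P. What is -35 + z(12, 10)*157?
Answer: 21945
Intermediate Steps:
z(G, P) = -30 + 5*P + 10*G (z(G, P) = -30 + 5*(2*G + P) = -30 + 5*(P + 2*G) = -30 + (5*P + 10*G) = -30 + 5*P + 10*G)
-35 + z(12, 10)*157 = -35 + (-30 + 5*10 + 10*12)*157 = -35 + (-30 + 50 + 120)*157 = -35 + 140*157 = -35 + 21980 = 21945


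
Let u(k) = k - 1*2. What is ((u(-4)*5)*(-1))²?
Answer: 900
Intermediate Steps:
u(k) = -2 + k (u(k) = k - 2 = -2 + k)
((u(-4)*5)*(-1))² = (((-2 - 4)*5)*(-1))² = (-6*5*(-1))² = (-30*(-1))² = 30² = 900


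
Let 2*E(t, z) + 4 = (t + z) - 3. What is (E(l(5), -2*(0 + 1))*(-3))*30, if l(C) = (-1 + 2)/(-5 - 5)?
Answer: 819/2 ≈ 409.50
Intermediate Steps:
l(C) = -⅒ (l(C) = 1/(-10) = 1*(-⅒) = -⅒)
E(t, z) = -7/2 + t/2 + z/2 (E(t, z) = -2 + ((t + z) - 3)/2 = -2 + (-3 + t + z)/2 = -2 + (-3/2 + t/2 + z/2) = -7/2 + t/2 + z/2)
(E(l(5), -2*(0 + 1))*(-3))*30 = ((-7/2 + (½)*(-⅒) + (-2*(0 + 1))/2)*(-3))*30 = ((-7/2 - 1/20 + (-2*1)/2)*(-3))*30 = ((-7/2 - 1/20 + (½)*(-2))*(-3))*30 = ((-7/2 - 1/20 - 1)*(-3))*30 = -91/20*(-3)*30 = (273/20)*30 = 819/2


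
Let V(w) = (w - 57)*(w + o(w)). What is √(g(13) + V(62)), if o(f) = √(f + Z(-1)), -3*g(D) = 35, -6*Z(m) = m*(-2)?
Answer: √(2685 + 15*√555)/3 ≈ 18.374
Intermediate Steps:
Z(m) = m/3 (Z(m) = -m*(-2)/6 = -(-1)*m/3 = m/3)
g(D) = -35/3 (g(D) = -⅓*35 = -35/3)
o(f) = √(-⅓ + f) (o(f) = √(f + (⅓)*(-1)) = √(f - ⅓) = √(-⅓ + f))
V(w) = (-57 + w)*(w + √(-3 + 9*w)/3) (V(w) = (w - 57)*(w + √(-3 + 9*w)/3) = (-57 + w)*(w + √(-3 + 9*w)/3))
√(g(13) + V(62)) = √(-35/3 + (62² - 57*62 - 19*√(-3 + 9*62) + (⅓)*62*√(-3 + 9*62))) = √(-35/3 + (3844 - 3534 - 19*√(-3 + 558) + (⅓)*62*√(-3 + 558))) = √(-35/3 + (3844 - 3534 - 19*√555 + (⅓)*62*√555)) = √(-35/3 + (3844 - 3534 - 19*√555 + 62*√555/3)) = √(-35/3 + (310 + 5*√555/3)) = √(895/3 + 5*√555/3)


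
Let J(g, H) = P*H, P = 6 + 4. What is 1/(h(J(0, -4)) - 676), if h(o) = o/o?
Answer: -1/675 ≈ -0.0014815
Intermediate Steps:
P = 10
J(g, H) = 10*H
h(o) = 1
1/(h(J(0, -4)) - 676) = 1/(1 - 676) = 1/(-675) = -1/675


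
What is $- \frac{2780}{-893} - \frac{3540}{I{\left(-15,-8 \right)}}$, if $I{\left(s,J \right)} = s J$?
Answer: $- \frac{47127}{1786} \approx -26.387$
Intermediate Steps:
$I{\left(s,J \right)} = J s$
$- \frac{2780}{-893} - \frac{3540}{I{\left(-15,-8 \right)}} = - \frac{2780}{-893} - \frac{3540}{\left(-8\right) \left(-15\right)} = \left(-2780\right) \left(- \frac{1}{893}\right) - \frac{3540}{120} = \frac{2780}{893} - \frac{59}{2} = - \frac{47127}{1786}$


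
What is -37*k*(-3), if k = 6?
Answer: 666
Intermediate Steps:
-37*k*(-3) = -37*6*(-3) = -222*(-3) = 666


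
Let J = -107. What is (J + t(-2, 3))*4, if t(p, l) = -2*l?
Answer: -452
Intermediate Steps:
(J + t(-2, 3))*4 = (-107 - 2*3)*4 = (-107 - 6)*4 = -113*4 = -452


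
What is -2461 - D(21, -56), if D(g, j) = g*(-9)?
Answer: -2272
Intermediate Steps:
D(g, j) = -9*g
-2461 - D(21, -56) = -2461 - (-9)*21 = -2461 - 1*(-189) = -2461 + 189 = -2272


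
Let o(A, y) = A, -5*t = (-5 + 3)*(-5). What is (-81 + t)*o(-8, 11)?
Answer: 664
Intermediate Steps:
t = -2 (t = -(-5 + 3)*(-5)/5 = -(-2)*(-5)/5 = -⅕*10 = -2)
(-81 + t)*o(-8, 11) = (-81 - 2)*(-8) = -83*(-8) = 664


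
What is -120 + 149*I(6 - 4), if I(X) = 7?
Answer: 923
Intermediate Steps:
-120 + 149*I(6 - 4) = -120 + 149*7 = -120 + 1043 = 923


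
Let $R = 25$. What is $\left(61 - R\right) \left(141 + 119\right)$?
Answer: $9360$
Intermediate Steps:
$\left(61 - R\right) \left(141 + 119\right) = \left(61 - 25\right) \left(141 + 119\right) = \left(61 - 25\right) 260 = 36 \cdot 260 = 9360$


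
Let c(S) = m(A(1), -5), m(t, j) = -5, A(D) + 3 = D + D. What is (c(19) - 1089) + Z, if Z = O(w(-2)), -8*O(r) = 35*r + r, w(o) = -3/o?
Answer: -4403/4 ≈ -1100.8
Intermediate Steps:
A(D) = -3 + 2*D (A(D) = -3 + (D + D) = -3 + 2*D)
c(S) = -5
O(r) = -9*r/2 (O(r) = -(35*r + r)/8 = -9*r/2)
Z = -27/4 (Z = -(-27)/(2*(-2)) = -(-27)*(-1)/(2*2) = -9/2*3/2 = -27/4 ≈ -6.7500)
(c(19) - 1089) + Z = (-5 - 1089) - 27/4 = -1094 - 27/4 = -4403/4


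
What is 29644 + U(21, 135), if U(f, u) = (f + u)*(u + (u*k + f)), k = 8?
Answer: 222460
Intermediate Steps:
U(f, u) = (f + u)*(f + 9*u) (U(f, u) = (f + u)*(u + (u*8 + f)) = (f + u)*(u + (8*u + f)) = (f + u)*(u + (f + 8*u)) = (f + u)*(f + 9*u))
29644 + U(21, 135) = 29644 + (21² + 9*135² + 10*21*135) = 29644 + (441 + 9*18225 + 28350) = 29644 + (441 + 164025 + 28350) = 29644 + 192816 = 222460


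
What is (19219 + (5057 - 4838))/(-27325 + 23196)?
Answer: -19438/4129 ≈ -4.7077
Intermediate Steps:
(19219 + (5057 - 4838))/(-27325 + 23196) = (19219 + 219)/(-4129) = 19438*(-1/4129) = -19438/4129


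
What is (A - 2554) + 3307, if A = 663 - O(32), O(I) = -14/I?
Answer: 22663/16 ≈ 1416.4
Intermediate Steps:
A = 10615/16 (A = 663 - (-14)/32 = 663 - 1*(-7/16) = 663 + 7/16 = 10615/16 ≈ 663.44)
(A - 2554) + 3307 = (10615/16 - 2554) + 3307 = -30249/16 + 3307 = 22663/16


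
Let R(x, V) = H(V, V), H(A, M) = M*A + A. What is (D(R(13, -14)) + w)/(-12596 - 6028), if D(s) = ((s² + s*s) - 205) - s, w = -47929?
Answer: -4483/4656 ≈ -0.96284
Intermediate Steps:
H(A, M) = A + A*M (H(A, M) = A*M + A = A + A*M)
R(x, V) = V*(1 + V)
D(s) = -205 - s + 2*s² (D(s) = ((s² + s²) - 205) - s = (2*s² - 205) - s = (-205 + 2*s²) - s = -205 - s + 2*s²)
(D(R(13, -14)) + w)/(-12596 - 6028) = ((-205 - (-14)*(1 - 14) + 2*(-14*(1 - 14))²) - 47929)/(-12596 - 6028) = ((-205 - (-14)*(-13) + 2*(-14*(-13))²) - 47929)/(-18624) = ((-205 - 1*182 + 2*182²) - 47929)*(-1/18624) = ((-205 - 182 + 2*33124) - 47929)*(-1/18624) = ((-205 - 182 + 66248) - 47929)*(-1/18624) = (65861 - 47929)*(-1/18624) = 17932*(-1/18624) = -4483/4656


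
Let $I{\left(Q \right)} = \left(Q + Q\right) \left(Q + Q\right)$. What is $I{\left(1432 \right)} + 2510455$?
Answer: $10712951$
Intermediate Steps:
$I{\left(Q \right)} = 4 Q^{2}$ ($I{\left(Q \right)} = 2 Q 2 Q = 4 Q^{2}$)
$I{\left(1432 \right)} + 2510455 = 4 \cdot 1432^{2} + 2510455 = 4 \cdot 2050624 + 2510455 = 8202496 + 2510455 = 10712951$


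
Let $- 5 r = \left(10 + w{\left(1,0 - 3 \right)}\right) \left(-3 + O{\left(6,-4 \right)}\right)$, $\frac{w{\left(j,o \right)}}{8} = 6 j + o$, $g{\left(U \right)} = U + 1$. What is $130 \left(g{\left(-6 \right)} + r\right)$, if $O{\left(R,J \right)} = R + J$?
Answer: $234$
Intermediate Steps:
$O{\left(R,J \right)} = J + R$
$g{\left(U \right)} = 1 + U$
$w{\left(j,o \right)} = 8 o + 48 j$ ($w{\left(j,o \right)} = 8 \left(6 j + o\right) = 8 \left(o + 6 j\right) = 8 o + 48 j$)
$r = \frac{34}{5}$ ($r = - \frac{\left(10 + \left(8 \left(0 - 3\right) + 48 \cdot 1\right)\right) \left(-3 + \left(-4 + 6\right)\right)}{5} = - \frac{\left(10 + \left(8 \left(-3\right) + 48\right)\right) \left(-3 + 2\right)}{5} = - \frac{\left(10 + \left(-24 + 48\right)\right) \left(-1\right)}{5} = - \frac{\left(10 + 24\right) \left(-1\right)}{5} = - \frac{34 \left(-1\right)}{5} = \left(- \frac{1}{5}\right) \left(-34\right) = \frac{34}{5} \approx 6.8$)
$130 \left(g{\left(-6 \right)} + r\right) = 130 \left(\left(1 - 6\right) + \frac{34}{5}\right) = 130 \left(-5 + \frac{34}{5}\right) = 130 \cdot \frac{9}{5} = 234$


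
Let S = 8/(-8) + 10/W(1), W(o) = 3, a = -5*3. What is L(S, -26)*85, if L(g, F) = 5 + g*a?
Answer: -2550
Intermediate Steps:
a = -15
S = 7/3 (S = 8/(-8) + 10/3 = 8*(-⅛) + 10*(⅓) = -1 + 10/3 = 7/3 ≈ 2.3333)
L(g, F) = 5 - 15*g (L(g, F) = 5 + g*(-15) = 5 - 15*g)
L(S, -26)*85 = (5 - 15*7/3)*85 = (5 - 35)*85 = -30*85 = -2550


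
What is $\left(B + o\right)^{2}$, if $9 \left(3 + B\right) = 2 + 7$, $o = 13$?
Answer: $121$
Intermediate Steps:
$B = -2$ ($B = -3 + \frac{2 + 7}{9} = -3 + \frac{1}{9} \cdot 9 = -3 + 1 = -2$)
$\left(B + o\right)^{2} = \left(-2 + 13\right)^{2} = 11^{2} = 121$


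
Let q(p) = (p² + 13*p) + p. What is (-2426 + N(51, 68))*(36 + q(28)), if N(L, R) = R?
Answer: -2857896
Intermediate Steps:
q(p) = p² + 14*p
(-2426 + N(51, 68))*(36 + q(28)) = (-2426 + 68)*(36 + 28*(14 + 28)) = -2358*(36 + 28*42) = -2358*(36 + 1176) = -2358*1212 = -2857896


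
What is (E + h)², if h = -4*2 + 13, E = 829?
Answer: 695556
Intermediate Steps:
h = 5 (h = -8 + 13 = 5)
(E + h)² = (829 + 5)² = 834² = 695556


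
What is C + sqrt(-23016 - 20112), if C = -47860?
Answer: -47860 + 6*I*sqrt(1198) ≈ -47860.0 + 207.67*I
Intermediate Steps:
C + sqrt(-23016 - 20112) = -47860 + sqrt(-23016 - 20112) = -47860 + sqrt(-43128) = -47860 + 6*I*sqrt(1198)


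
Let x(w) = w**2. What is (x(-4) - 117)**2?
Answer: 10201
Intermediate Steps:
(x(-4) - 117)**2 = ((-4)**2 - 117)**2 = (16 - 117)**2 = (-101)**2 = 10201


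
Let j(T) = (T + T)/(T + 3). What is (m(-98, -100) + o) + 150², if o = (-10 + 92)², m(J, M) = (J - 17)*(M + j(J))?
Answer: 769248/19 ≈ 40487.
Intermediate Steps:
j(T) = 2*T/(3 + T) (j(T) = (2*T)/(3 + T) = 2*T/(3 + T))
m(J, M) = (-17 + J)*(M + 2*J/(3 + J)) (m(J, M) = (J - 17)*(M + 2*J/(3 + J)) = (-17 + J)*(M + 2*J/(3 + J)))
o = 6724 (o = 82² = 6724)
(m(-98, -100) + o) + 150² = ((-34*(-98) + 2*(-98)² - 100*(-17 - 98)*(3 - 98))/(3 - 98) + 6724) + 150² = ((3332 + 2*9604 - 100*(-115)*(-95))/(-95) + 6724) + 22500 = (-(3332 + 19208 - 1092500)/95 + 6724) + 22500 = (-1/95*(-1069960) + 6724) + 22500 = (213992/19 + 6724) + 22500 = 341748/19 + 22500 = 769248/19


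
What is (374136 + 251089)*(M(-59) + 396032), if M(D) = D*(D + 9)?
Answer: 249453520950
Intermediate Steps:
M(D) = D*(9 + D)
(374136 + 251089)*(M(-59) + 396032) = (374136 + 251089)*(-59*(9 - 59) + 396032) = 625225*(-59*(-50) + 396032) = 625225*(2950 + 396032) = 625225*398982 = 249453520950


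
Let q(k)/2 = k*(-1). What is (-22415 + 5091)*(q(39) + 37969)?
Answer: -656423684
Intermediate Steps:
q(k) = -2*k (q(k) = 2*(k*(-1)) = 2*(-k) = -2*k)
(-22415 + 5091)*(q(39) + 37969) = (-22415 + 5091)*(-2*39 + 37969) = -17324*(-78 + 37969) = -17324*37891 = -656423684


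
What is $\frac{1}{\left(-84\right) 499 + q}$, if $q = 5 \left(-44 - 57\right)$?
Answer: $- \frac{1}{42421} \approx -2.3573 \cdot 10^{-5}$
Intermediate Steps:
$q = -505$ ($q = 5 \left(-101\right) = -505$)
$\frac{1}{\left(-84\right) 499 + q} = \frac{1}{\left(-84\right) 499 - 505} = \frac{1}{-41916 - 505} = \frac{1}{-42421} = - \frac{1}{42421}$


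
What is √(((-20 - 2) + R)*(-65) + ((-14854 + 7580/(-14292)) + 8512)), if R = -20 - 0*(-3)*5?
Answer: I*√5124305687/1191 ≈ 60.104*I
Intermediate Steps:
R = -20 (R = -20 - 0*5 = -20 - 1*0 = -20 + 0 = -20)
√(((-20 - 2) + R)*(-65) + ((-14854 + 7580/(-14292)) + 8512)) = √(((-20 - 2) - 20)*(-65) + ((-14854 + 7580/(-14292)) + 8512)) = √((-22 - 20)*(-65) + ((-14854 + 7580*(-1/14292)) + 8512)) = √(-42*(-65) + ((-14854 - 1895/3573) + 8512)) = √(2730 + (-53075237/3573 + 8512)) = √(2730 - 22661861/3573) = √(-12907571/3573) = I*√5124305687/1191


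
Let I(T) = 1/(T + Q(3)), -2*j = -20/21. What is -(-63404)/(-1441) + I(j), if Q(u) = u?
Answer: -3191/73 ≈ -43.712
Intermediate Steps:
j = 10/21 (j = -(-10)/21 = -½*(-20/21) = 10/21 ≈ 0.47619)
I(T) = 1/(3 + T) (I(T) = 1/(T + 3) = 1/(3 + T))
-(-63404)/(-1441) + I(j) = -(-63404)/(-1441) + 1/(3 + 10/21) = -(-63404)*(-1)/1441 + 1/(73/21) = -484*1/11 + 21/73 = -44 + 21/73 = -3191/73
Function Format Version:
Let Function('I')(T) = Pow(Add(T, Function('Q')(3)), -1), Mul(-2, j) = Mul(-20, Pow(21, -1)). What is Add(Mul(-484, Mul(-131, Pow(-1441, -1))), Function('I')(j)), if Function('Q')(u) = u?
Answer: Rational(-3191, 73) ≈ -43.712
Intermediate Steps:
j = Rational(10, 21) (j = Mul(Rational(-1, 2), Mul(-20, Pow(21, -1))) = Mul(Rational(-1, 2), Mul(-20, Rational(1, 21))) = Mul(Rational(-1, 2), Rational(-20, 21)) = Rational(10, 21) ≈ 0.47619)
Function('I')(T) = Pow(Add(3, T), -1) (Function('I')(T) = Pow(Add(T, 3), -1) = Pow(Add(3, T), -1))
Add(Mul(-484, Mul(-131, Pow(-1441, -1))), Function('I')(j)) = Add(Mul(-484, Mul(-131, Pow(-1441, -1))), Pow(Add(3, Rational(10, 21)), -1)) = Add(Mul(-484, Mul(-131, Rational(-1, 1441))), Pow(Rational(73, 21), -1)) = Add(Mul(-484, Rational(1, 11)), Rational(21, 73)) = Add(-44, Rational(21, 73)) = Rational(-3191, 73)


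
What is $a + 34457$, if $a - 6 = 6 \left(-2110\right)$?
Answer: $21803$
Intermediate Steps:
$a = -12654$ ($a = 6 + 6 \left(-2110\right) = 6 - 12660 = -12654$)
$a + 34457 = -12654 + 34457 = 21803$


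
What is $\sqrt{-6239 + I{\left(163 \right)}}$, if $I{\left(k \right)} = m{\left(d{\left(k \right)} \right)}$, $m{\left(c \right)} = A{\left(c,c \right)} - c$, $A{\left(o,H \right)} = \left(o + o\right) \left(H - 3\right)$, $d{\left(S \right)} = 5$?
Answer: $4 i \sqrt{389} \approx 78.892 i$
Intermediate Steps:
$A{\left(o,H \right)} = 2 o \left(-3 + H\right)$
$m{\left(c \right)} = - c + 2 c \left(-3 + c\right)$ ($m{\left(c \right)} = 2 c \left(-3 + c\right) - c = - c + 2 c \left(-3 + c\right)$)
$I{\left(k \right)} = 15$ ($I{\left(k \right)} = 5 \left(-7 + 2 \cdot 5\right) = 5 \left(-7 + 10\right) = 5 \cdot 3 = 15$)
$\sqrt{-6239 + I{\left(163 \right)}} = \sqrt{-6239 + 15} = \sqrt{-6224} = 4 i \sqrt{389}$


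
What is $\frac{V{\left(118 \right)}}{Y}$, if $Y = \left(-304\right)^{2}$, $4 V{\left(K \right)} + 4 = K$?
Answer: $\frac{3}{9728} \approx 0.00030839$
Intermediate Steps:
$V{\left(K \right)} = -1 + \frac{K}{4}$
$Y = 92416$
$\frac{V{\left(118 \right)}}{Y} = \frac{-1 + \frac{1}{4} \cdot 118}{92416} = \left(-1 + \frac{59}{2}\right) \frac{1}{92416} = \frac{57}{2} \cdot \frac{1}{92416} = \frac{3}{9728}$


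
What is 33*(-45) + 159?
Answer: -1326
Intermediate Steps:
33*(-45) + 159 = -1485 + 159 = -1326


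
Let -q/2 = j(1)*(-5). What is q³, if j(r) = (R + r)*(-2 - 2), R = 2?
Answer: -1728000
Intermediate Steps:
j(r) = -8 - 4*r (j(r) = (2 + r)*(-2 - 2) = (2 + r)*(-4) = -8 - 4*r)
q = -120 (q = -2*(-8 - 4*1)*(-5) = -2*(-8 - 4)*(-5) = -(-24)*(-5) = -2*60 = -120)
q³ = (-120)³ = -1728000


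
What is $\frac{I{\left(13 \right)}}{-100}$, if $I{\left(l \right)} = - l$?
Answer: $\frac{13}{100} \approx 0.13$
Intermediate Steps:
$\frac{I{\left(13 \right)}}{-100} = \frac{\left(-1\right) 13}{-100} = \left(-13\right) \left(- \frac{1}{100}\right) = \frac{13}{100}$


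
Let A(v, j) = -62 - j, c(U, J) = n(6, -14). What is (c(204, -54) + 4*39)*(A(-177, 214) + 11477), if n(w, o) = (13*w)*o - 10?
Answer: -10596146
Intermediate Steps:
n(w, o) = -10 + 13*o*w (n(w, o) = 13*o*w - 10 = -10 + 13*o*w)
c(U, J) = -1102 (c(U, J) = -10 + 13*(-14)*6 = -10 - 1092 = -1102)
(c(204, -54) + 4*39)*(A(-177, 214) + 11477) = (-1102 + 4*39)*((-62 - 1*214) + 11477) = (-1102 + 156)*((-62 - 214) + 11477) = -946*(-276 + 11477) = -946*11201 = -10596146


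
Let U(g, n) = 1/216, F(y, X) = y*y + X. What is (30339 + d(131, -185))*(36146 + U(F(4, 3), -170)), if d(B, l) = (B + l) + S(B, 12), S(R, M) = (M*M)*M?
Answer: 27771409109/24 ≈ 1.1571e+9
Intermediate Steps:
S(R, M) = M³ (S(R, M) = M²*M = M³)
F(y, X) = X + y² (F(y, X) = y² + X = X + y²)
d(B, l) = 1728 + B + l (d(B, l) = (B + l) + 12³ = (B + l) + 1728 = 1728 + B + l)
U(g, n) = 1/216
(30339 + d(131, -185))*(36146 + U(F(4, 3), -170)) = (30339 + (1728 + 131 - 185))*(36146 + 1/216) = (30339 + 1674)*(7807537/216) = 32013*(7807537/216) = 27771409109/24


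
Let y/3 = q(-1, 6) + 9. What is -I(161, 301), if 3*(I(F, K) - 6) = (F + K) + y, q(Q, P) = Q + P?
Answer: -174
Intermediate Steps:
q(Q, P) = P + Q
y = 42 (y = 3*((6 - 1) + 9) = 3*(5 + 9) = 3*14 = 42)
I(F, K) = 20 + F/3 + K/3 (I(F, K) = 6 + ((F + K) + 42)/3 = 6 + (42 + F + K)/3 = 6 + (14 + F/3 + K/3) = 20 + F/3 + K/3)
-I(161, 301) = -(20 + (⅓)*161 + (⅓)*301) = -(20 + 161/3 + 301/3) = -1*174 = -174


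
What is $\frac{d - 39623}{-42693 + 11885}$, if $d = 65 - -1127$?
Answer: $\frac{38431}{30808} \approx 1.2474$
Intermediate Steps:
$d = 1192$ ($d = 65 + 1127 = 1192$)
$\frac{d - 39623}{-42693 + 11885} = \frac{1192 - 39623}{-42693 + 11885} = - \frac{38431}{-30808} = \left(-38431\right) \left(- \frac{1}{30808}\right) = \frac{38431}{30808}$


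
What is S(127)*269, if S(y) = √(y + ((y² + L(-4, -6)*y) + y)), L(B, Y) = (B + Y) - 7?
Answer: 1076*√889 ≈ 32082.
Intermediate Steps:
L(B, Y) = -7 + B + Y
S(y) = √(y² - 15*y) (S(y) = √(y + ((y² + (-7 - 4 - 6)*y) + y)) = √(y + ((y² - 17*y) + y)) = √(y + (y² - 16*y)) = √(y² - 15*y))
S(127)*269 = √(127*(-15 + 127))*269 = √(127*112)*269 = √14224*269 = (4*√889)*269 = 1076*√889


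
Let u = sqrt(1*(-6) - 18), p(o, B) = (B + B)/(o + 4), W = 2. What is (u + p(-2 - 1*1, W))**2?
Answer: -8 + 16*I*sqrt(6) ≈ -8.0 + 39.192*I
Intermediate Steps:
p(o, B) = 2*B/(4 + o) (p(o, B) = (2*B)/(4 + o) = 2*B/(4 + o))
u = 2*I*sqrt(6) (u = sqrt(-6 - 18) = sqrt(-24) = 2*I*sqrt(6) ≈ 4.899*I)
(u + p(-2 - 1*1, W))**2 = (2*I*sqrt(6) + 2*2/(4 + (-2 - 1*1)))**2 = (2*I*sqrt(6) + 2*2/(4 + (-2 - 1)))**2 = (2*I*sqrt(6) + 2*2/(4 - 3))**2 = (2*I*sqrt(6) + 2*2/1)**2 = (2*I*sqrt(6) + 2*2*1)**2 = (2*I*sqrt(6) + 4)**2 = (4 + 2*I*sqrt(6))**2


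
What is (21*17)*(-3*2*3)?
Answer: -6426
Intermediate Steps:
(21*17)*(-3*2*3) = 357*(-6*3) = 357*(-18) = -6426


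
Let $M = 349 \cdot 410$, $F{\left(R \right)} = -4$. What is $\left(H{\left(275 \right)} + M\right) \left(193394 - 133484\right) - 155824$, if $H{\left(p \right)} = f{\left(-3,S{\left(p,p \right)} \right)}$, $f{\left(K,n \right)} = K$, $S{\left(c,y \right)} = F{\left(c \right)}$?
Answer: $8572186346$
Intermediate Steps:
$S{\left(c,y \right)} = -4$
$H{\left(p \right)} = -3$
$M = 143090$
$\left(H{\left(275 \right)} + M\right) \left(193394 - 133484\right) - 155824 = \left(-3 + 143090\right) \left(193394 - 133484\right) - 155824 = 143087 \cdot 59910 - 155824 = 8572342170 - 155824 = 8572186346$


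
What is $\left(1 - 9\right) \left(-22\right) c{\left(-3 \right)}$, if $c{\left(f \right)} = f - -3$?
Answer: $0$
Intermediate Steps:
$c{\left(f \right)} = 3 + f$ ($c{\left(f \right)} = f + 3 = 3 + f$)
$\left(1 - 9\right) \left(-22\right) c{\left(-3 \right)} = \left(1 - 9\right) \left(-22\right) \left(3 - 3\right) = \left(1 - 9\right) \left(-22\right) 0 = \left(-8\right) \left(-22\right) 0 = 176 \cdot 0 = 0$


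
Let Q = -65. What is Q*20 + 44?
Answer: -1256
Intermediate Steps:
Q*20 + 44 = -65*20 + 44 = -1300 + 44 = -1256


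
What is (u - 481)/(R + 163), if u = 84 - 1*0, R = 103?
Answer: -397/266 ≈ -1.4925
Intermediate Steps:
u = 84 (u = 84 + 0 = 84)
(u - 481)/(R + 163) = (84 - 481)/(103 + 163) = -397/266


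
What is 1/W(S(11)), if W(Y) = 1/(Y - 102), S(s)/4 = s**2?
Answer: 382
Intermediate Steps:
S(s) = 4*s**2
W(Y) = 1/(-102 + Y)
1/W(S(11)) = 1/(1/(-102 + 4*11**2)) = 1/(1/(-102 + 4*121)) = 1/(1/(-102 + 484)) = 1/(1/382) = 382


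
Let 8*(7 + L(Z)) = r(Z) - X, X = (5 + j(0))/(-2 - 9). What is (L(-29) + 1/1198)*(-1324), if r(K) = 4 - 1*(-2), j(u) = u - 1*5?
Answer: 4956063/599 ≈ 8273.9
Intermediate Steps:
j(u) = -5 + u (j(u) = u - 5 = -5 + u)
r(K) = 6 (r(K) = 4 + 2 = 6)
X = 0 (X = (5 + (-5 + 0))/(-2 - 9) = (5 - 5)/(-11) = 0*(-1/11) = 0)
L(Z) = -25/4 (L(Z) = -7 + (6 - 1*0)/8 = -7 + (6 + 0)/8 = -7 + (⅛)*6 = -7 + ¾ = -25/4)
(L(-29) + 1/1198)*(-1324) = (-25/4 + 1/1198)*(-1324) = -14973/2396*(-1324) = 4956063/599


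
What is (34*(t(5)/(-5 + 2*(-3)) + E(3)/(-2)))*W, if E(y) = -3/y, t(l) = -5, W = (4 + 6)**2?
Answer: 35700/11 ≈ 3245.5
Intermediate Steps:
W = 100 (W = 10**2 = 100)
(34*(t(5)/(-5 + 2*(-3)) + E(3)/(-2)))*W = (34*(-5/(-5 + 2*(-3)) - 3/3/(-2)))*100 = (34*(-5/(-5 - 6) - 3*1/3*(-1/2)))*100 = (34*(-5/(-11) - 1*(-1/2)))*100 = (34*(-5*(-1/11) + 1/2))*100 = (34*(5/11 + 1/2))*100 = (34*(21/22))*100 = (357/11)*100 = 35700/11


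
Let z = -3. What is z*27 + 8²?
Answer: -17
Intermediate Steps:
z*27 + 8² = -3*27 + 8² = -81 + 64 = -17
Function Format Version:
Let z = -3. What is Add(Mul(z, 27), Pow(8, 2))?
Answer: -17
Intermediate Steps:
Add(Mul(z, 27), Pow(8, 2)) = Add(Mul(-3, 27), Pow(8, 2)) = Add(-81, 64) = -17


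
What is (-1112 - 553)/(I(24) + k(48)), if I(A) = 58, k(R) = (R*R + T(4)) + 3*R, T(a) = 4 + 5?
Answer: -333/503 ≈ -0.66203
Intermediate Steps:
T(a) = 9
k(R) = 9 + R² + 3*R (k(R) = (R*R + 9) + 3*R = (R² + 9) + 3*R = (9 + R²) + 3*R = 9 + R² + 3*R)
(-1112 - 553)/(I(24) + k(48)) = (-1112 - 553)/(58 + (9 + 48² + 3*48)) = -1665/(58 + (9 + 2304 + 144)) = -1665/(58 + 2457) = -1665/2515 = -1665*1/2515 = -333/503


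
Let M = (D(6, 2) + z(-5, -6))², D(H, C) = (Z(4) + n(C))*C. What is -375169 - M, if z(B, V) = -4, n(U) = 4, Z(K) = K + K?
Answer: -375569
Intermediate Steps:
Z(K) = 2*K
D(H, C) = 12*C (D(H, C) = (2*4 + 4)*C = (8 + 4)*C = 12*C)
M = 400 (M = (12*2 - 4)² = (24 - 4)² = 20² = 400)
-375169 - M = -375169 - 1*400 = -375169 - 400 = -375569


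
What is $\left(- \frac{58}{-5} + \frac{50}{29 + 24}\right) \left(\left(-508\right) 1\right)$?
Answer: $- \frac{1688592}{265} \approx -6372.0$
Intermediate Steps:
$\left(- \frac{58}{-5} + \frac{50}{29 + 24}\right) \left(\left(-508\right) 1\right) = \left(\left(-58\right) \left(- \frac{1}{5}\right) + \frac{50}{53}\right) \left(-508\right) = \left(\frac{58}{5} + 50 \cdot \frac{1}{53}\right) \left(-508\right) = \left(\frac{58}{5} + \frac{50}{53}\right) \left(-508\right) = \frac{3324}{265} \left(-508\right) = - \frac{1688592}{265}$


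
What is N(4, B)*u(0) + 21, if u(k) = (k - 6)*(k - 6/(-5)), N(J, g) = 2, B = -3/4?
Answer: 33/5 ≈ 6.6000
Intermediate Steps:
B = -3/4 (B = -3*1/4 = -3/4 ≈ -0.75000)
u(k) = (-6 + k)*(6/5 + k) (u(k) = (-6 + k)*(k - 6*(-1/5)) = (-6 + k)*(k + 6/5) = (-6 + k)*(6/5 + k))
N(4, B)*u(0) + 21 = 2*(-36/5 + 0**2 - 24/5*0) + 21 = 2*(-36/5 + 0 + 0) + 21 = 2*(-36/5) + 21 = -72/5 + 21 = 33/5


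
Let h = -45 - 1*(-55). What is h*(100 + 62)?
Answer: 1620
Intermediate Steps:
h = 10 (h = -45 + 55 = 10)
h*(100 + 62) = 10*(100 + 62) = 10*162 = 1620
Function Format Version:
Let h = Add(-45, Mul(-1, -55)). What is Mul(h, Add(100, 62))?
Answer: 1620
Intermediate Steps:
h = 10 (h = Add(-45, 55) = 10)
Mul(h, Add(100, 62)) = Mul(10, Add(100, 62)) = Mul(10, 162) = 1620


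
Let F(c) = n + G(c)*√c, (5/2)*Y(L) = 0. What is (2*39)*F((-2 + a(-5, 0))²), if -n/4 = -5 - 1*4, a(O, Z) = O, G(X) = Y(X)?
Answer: 2808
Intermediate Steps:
Y(L) = 0 (Y(L) = (⅖)*0 = 0)
G(X) = 0
n = 36 (n = -4*(-5 - 1*4) = -4*(-5 - 4) = -4*(-9) = 36)
F(c) = 36 (F(c) = 36 + 0*√c = 36 + 0 = 36)
(2*39)*F((-2 + a(-5, 0))²) = (2*39)*36 = 78*36 = 2808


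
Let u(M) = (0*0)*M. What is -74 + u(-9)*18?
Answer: -74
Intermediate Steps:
u(M) = 0 (u(M) = 0*M = 0)
-74 + u(-9)*18 = -74 + 0*18 = -74 + 0 = -74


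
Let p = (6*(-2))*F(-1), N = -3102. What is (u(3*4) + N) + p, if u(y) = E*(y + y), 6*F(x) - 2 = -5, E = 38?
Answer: -2184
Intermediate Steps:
F(x) = -½ (F(x) = ⅓ + (⅙)*(-5) = ⅓ - ⅚ = -½)
u(y) = 76*y (u(y) = 38*(y + y) = 38*(2*y) = 76*y)
p = 6 (p = (6*(-2))*(-½) = -12*(-½) = 6)
(u(3*4) + N) + p = (76*(3*4) - 3102) + 6 = (76*12 - 3102) + 6 = (912 - 3102) + 6 = -2190 + 6 = -2184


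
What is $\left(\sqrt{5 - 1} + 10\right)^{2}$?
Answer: $144$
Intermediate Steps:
$\left(\sqrt{5 - 1} + 10\right)^{2} = \left(\sqrt{4} + 10\right)^{2} = \left(2 + 10\right)^{2} = 12^{2} = 144$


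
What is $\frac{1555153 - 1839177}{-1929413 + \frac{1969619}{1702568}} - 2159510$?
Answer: $- \frac{7093892392551373518}{3284954862965} \approx -2.1595 \cdot 10^{6}$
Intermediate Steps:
$\frac{1555153 - 1839177}{-1929413 + \frac{1969619}{1702568}} - 2159510 = - \frac{284024}{-1929413 + 1969619 \cdot \frac{1}{1702568}} - 2159510 = - \frac{284024}{-1929413 + \frac{1969619}{1702568}} - 2159510 = - \frac{284024}{- \frac{3284954862965}{1702568}} - 2159510 = \left(-284024\right) \left(- \frac{1702568}{3284954862965}\right) - 2159510 = \frac{483570173632}{3284954862965} - 2159510 = - \frac{7093892392551373518}{3284954862965}$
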